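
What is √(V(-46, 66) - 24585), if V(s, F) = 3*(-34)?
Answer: 3*I*√2743 ≈ 157.12*I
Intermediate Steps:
V(s, F) = -102
√(V(-46, 66) - 24585) = √(-102 - 24585) = √(-24687) = 3*I*√2743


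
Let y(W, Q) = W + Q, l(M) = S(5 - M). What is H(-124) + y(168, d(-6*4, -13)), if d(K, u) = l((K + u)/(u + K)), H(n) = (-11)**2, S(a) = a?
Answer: 293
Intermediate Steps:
H(n) = 121
l(M) = 5 - M
d(K, u) = 4 (d(K, u) = 5 - (K + u)/(u + K) = 5 - (K + u)/(K + u) = 5 - 1*1 = 5 - 1 = 4)
y(W, Q) = Q + W
H(-124) + y(168, d(-6*4, -13)) = 121 + (4 + 168) = 121 + 172 = 293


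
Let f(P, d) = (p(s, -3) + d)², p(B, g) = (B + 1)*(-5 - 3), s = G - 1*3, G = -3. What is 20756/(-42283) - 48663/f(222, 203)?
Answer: -364804297/277418763 ≈ -1.3150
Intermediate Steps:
s = -6 (s = -3 - 1*3 = -3 - 3 = -6)
p(B, g) = -8 - 8*B (p(B, g) = (1 + B)*(-8) = -8 - 8*B)
f(P, d) = (40 + d)² (f(P, d) = ((-8 - 8*(-6)) + d)² = ((-8 + 48) + d)² = (40 + d)²)
20756/(-42283) - 48663/f(222, 203) = 20756/(-42283) - 48663/(40 + 203)² = 20756*(-1/42283) - 48663/(243²) = -20756/42283 - 48663/59049 = -20756/42283 - 48663*1/59049 = -20756/42283 - 5407/6561 = -364804297/277418763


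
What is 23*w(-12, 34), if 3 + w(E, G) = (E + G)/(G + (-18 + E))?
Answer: 115/2 ≈ 57.500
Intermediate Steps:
w(E, G) = -3 + (E + G)/(-18 + E + G) (w(E, G) = -3 + (E + G)/(G + (-18 + E)) = -3 + (E + G)/(-18 + E + G))
23*w(-12, 34) = 23*(2*(27 - 1*(-12) - 1*34)/(-18 - 12 + 34)) = 23*(2*(27 + 12 - 34)/4) = 23*(2*(1/4)*5) = 23*(5/2) = 115/2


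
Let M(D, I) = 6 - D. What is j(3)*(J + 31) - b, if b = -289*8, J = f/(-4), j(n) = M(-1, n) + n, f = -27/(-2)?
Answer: 10353/4 ≈ 2588.3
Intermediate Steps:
f = 27/2 (f = -27*(-½) = 27/2 ≈ 13.500)
j(n) = 7 + n (j(n) = (6 - 1*(-1)) + n = (6 + 1) + n = 7 + n)
J = -27/8 (J = (27/2)/(-4) = (27/2)*(-¼) = -27/8 ≈ -3.3750)
b = -2312
j(3)*(J + 31) - b = (7 + 3)*(-27/8 + 31) - 1*(-2312) = 10*(221/8) + 2312 = 1105/4 + 2312 = 10353/4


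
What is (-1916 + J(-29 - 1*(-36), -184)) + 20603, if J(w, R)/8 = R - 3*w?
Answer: 17047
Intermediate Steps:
J(w, R) = -24*w + 8*R (J(w, R) = 8*(R - 3*w) = -24*w + 8*R)
(-1916 + J(-29 - 1*(-36), -184)) + 20603 = (-1916 + (-24*(-29 - 1*(-36)) + 8*(-184))) + 20603 = (-1916 + (-24*(-29 + 36) - 1472)) + 20603 = (-1916 + (-24*7 - 1472)) + 20603 = (-1916 + (-168 - 1472)) + 20603 = (-1916 - 1640) + 20603 = -3556 + 20603 = 17047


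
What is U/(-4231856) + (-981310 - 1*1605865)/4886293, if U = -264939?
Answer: -9653982465673/20678088349808 ≈ -0.46687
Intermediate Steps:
U/(-4231856) + (-981310 - 1*1605865)/4886293 = -264939/(-4231856) + (-981310 - 1*1605865)/4886293 = -264939*(-1/4231856) + (-981310 - 1605865)*(1/4886293) = 264939/4231856 - 2587175*1/4886293 = 264939/4231856 - 2587175/4886293 = -9653982465673/20678088349808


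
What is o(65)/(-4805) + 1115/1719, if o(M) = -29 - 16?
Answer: 1086986/1651959 ≈ 0.65800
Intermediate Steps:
o(M) = -45
o(65)/(-4805) + 1115/1719 = -45/(-4805) + 1115/1719 = -45*(-1/4805) + 1115*(1/1719) = 9/961 + 1115/1719 = 1086986/1651959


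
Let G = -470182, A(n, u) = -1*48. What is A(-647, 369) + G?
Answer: -470230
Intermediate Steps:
A(n, u) = -48
A(-647, 369) + G = -48 - 470182 = -470230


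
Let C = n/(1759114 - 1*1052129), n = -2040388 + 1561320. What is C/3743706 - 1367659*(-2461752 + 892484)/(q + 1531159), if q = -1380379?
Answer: 47337534597306580666999/3325633818924165 ≈ 1.4234e+7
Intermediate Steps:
n = -479068
C = -479068/706985 (C = -479068/(1759114 - 1*1052129) = -479068/(1759114 - 1052129) = -479068/706985 ≈ -0.67762)
C/3743706 - 1367659*(-2461752 + 892484)/(q + 1531159) = -479068/706985/3743706 - 1367659*(-2461752 + 892484)/(-1380379 + 1531159) = -479068/706985*1/3743706 - 1367659/(150780/(-1569268)) = -239534/1323371993205 - 1367659/(150780*(-1/1569268)) = -239534/1323371993205 - 1367659/(-37695/392317) = -239534/1323371993205 - 1367659*(-392317/37695) = -239534/1323371993205 + 536555875903/37695 = 47337534597306580666999/3325633818924165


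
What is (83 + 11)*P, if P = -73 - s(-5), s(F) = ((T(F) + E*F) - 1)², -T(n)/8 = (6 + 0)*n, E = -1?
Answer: -5603246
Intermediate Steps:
T(n) = -48*n (T(n) = -8*(6 + 0)*n = -48*n)
s(F) = (-1 - 49*F)² (s(F) = ((-48*F - F) - 1)² = (-49*F - 1)² = (-1 - 49*F)²)
P = -59609 (P = -73 - (1 + 49*(-5))² = -73 - (1 - 245)² = -73 - 1*(-244)² = -73 - 1*59536 = -73 - 59536 = -59609)
(83 + 11)*P = (83 + 11)*(-59609) = 94*(-59609) = -5603246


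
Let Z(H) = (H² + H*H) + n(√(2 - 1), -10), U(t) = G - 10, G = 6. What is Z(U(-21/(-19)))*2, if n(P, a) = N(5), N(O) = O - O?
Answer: 64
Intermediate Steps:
N(O) = 0
n(P, a) = 0
U(t) = -4 (U(t) = 6 - 10 = -4)
Z(H) = 2*H² (Z(H) = (H² + H*H) + 0 = (H² + H²) + 0 = 2*H² + 0 = 2*H²)
Z(U(-21/(-19)))*2 = (2*(-4)²)*2 = (2*16)*2 = 32*2 = 64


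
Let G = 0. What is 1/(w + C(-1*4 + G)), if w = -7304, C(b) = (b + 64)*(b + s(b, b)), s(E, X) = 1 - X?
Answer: -1/7244 ≈ -0.00013805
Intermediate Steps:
C(b) = 64 + b (C(b) = (b + 64)*(b + (1 - b)) = (64 + b)*1 = 64 + b)
1/(w + C(-1*4 + G)) = 1/(-7304 + (64 + (-1*4 + 0))) = 1/(-7304 + (64 + (-4 + 0))) = 1/(-7304 + (64 - 4)) = 1/(-7304 + 60) = 1/(-7244) = -1/7244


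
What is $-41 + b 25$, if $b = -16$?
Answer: $-441$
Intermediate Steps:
$-41 + b 25 = -41 - 400 = -441$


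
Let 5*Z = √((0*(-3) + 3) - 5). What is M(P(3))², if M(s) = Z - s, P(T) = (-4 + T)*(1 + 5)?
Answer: (30 + I*√2)²/25 ≈ 35.92 + 3.3941*I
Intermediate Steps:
P(T) = -24 + 6*T (P(T) = (-4 + T)*6 = -24 + 6*T)
Z = I*√2/5 (Z = √((0*(-3) + 3) - 5)/5 = √((0 + 3) - 5)/5 = √(3 - 5)/5 = √(-2)/5 = (I*√2)/5 = I*√2/5 ≈ 0.28284*I)
M(s) = -s + I*√2/5 (M(s) = I*√2/5 - s = -s + I*√2/5)
M(P(3))² = (-(-24 + 6*3) + I*√2/5)² = (-(-24 + 18) + I*√2/5)² = (-1*(-6) + I*√2/5)² = (6 + I*√2/5)²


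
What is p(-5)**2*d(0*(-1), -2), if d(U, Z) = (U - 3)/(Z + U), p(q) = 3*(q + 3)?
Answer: 54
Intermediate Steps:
p(q) = 9 + 3*q (p(q) = 3*(3 + q) = 9 + 3*q)
d(U, Z) = (-3 + U)/(U + Z)
p(-5)**2*d(0*(-1), -2) = (9 + 3*(-5))**2*((-3 + 0*(-1))/(0*(-1) - 2)) = (9 - 15)**2*((-3 + 0)/(0 - 2)) = (-6)**2*(-3/(-2)) = 36*(-1/2*(-3)) = 36*(3/2) = 54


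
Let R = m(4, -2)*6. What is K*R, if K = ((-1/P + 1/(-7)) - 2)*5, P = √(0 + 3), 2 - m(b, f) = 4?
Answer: 900/7 + 20*√3 ≈ 163.21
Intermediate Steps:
m(b, f) = -2 (m(b, f) = 2 - 1*4 = 2 - 4 = -2)
P = √3 ≈ 1.7320
K = -75/7 - 5*√3/3 (K = ((-1/(√3) + 1/(-7)) - 2)*5 = ((-√3/3 + 1*(-⅐)) - 2)*5 = ((-√3/3 - ⅐) - 2)*5 = ((-⅐ - √3/3) - 2)*5 = (-15/7 - √3/3)*5 = -75/7 - 5*√3/3 ≈ -13.601)
R = -12 (R = -2*6 = -12)
K*R = (-75/7 - 5*√3/3)*(-12) = 900/7 + 20*√3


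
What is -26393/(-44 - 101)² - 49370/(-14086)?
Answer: 333116226/148079075 ≈ 2.2496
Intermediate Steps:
-26393/(-44 - 101)² - 49370/(-14086) = -26393/((-145)²) - 49370*(-1/14086) = -26393/21025 + 24685/7043 = 333116226/148079075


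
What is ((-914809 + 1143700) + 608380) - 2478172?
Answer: -1640901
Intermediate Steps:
((-914809 + 1143700) + 608380) - 2478172 = (228891 + 608380) - 2478172 = 837271 - 2478172 = -1640901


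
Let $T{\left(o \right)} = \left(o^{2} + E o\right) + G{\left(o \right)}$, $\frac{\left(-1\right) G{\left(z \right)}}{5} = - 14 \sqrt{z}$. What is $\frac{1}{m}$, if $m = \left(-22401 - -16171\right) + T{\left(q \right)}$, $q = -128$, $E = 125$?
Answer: $- \frac{2923}{17401458} - \frac{140 i \sqrt{2}}{8700729} \approx -0.00016797 - 2.2756 \cdot 10^{-5} i$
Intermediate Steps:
$G{\left(z \right)} = 70 \sqrt{z}$ ($G{\left(z \right)} = - 5 \left(- 14 \sqrt{z}\right) = 70 \sqrt{z}$)
$T{\left(o \right)} = o^{2} + 70 \sqrt{o} + 125 o$ ($T{\left(o \right)} = \left(o^{2} + 125 o\right) + 70 \sqrt{o} = o^{2} + 70 \sqrt{o} + 125 o$)
$m = -5846 + 560 i \sqrt{2}$ ($m = \left(-22401 - -16171\right) + \left(\left(-128\right)^{2} + 70 \sqrt{-128} + 125 \left(-128\right)\right) = \left(-22401 + 16171\right) + \left(16384 + 70 \cdot 8 i \sqrt{2} - 16000\right) = -6230 + \left(16384 + 560 i \sqrt{2} - 16000\right) = -6230 + \left(384 + 560 i \sqrt{2}\right) = -5846 + 560 i \sqrt{2} \approx -5846.0 + 791.96 i$)
$\frac{1}{m} = \frac{1}{-5846 + 560 i \sqrt{2}}$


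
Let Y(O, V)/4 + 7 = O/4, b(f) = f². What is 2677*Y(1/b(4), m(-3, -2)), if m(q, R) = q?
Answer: -1196619/16 ≈ -74789.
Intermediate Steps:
Y(O, V) = -28 + O (Y(O, V) = -28 + 4*(O/4) = -28 + O)
2677*Y(1/b(4), m(-3, -2)) = 2677*(-28 + 1/(4²)) = 2677*(-28 + 1/16) = 2677*(-447/16) = -1196619/16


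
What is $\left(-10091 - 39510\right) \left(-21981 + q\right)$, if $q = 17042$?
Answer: $244979339$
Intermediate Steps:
$\left(-10091 - 39510\right) \left(-21981 + q\right) = \left(-10091 - 39510\right) \left(-21981 + 17042\right) = \left(-49601\right) \left(-4939\right) = 244979339$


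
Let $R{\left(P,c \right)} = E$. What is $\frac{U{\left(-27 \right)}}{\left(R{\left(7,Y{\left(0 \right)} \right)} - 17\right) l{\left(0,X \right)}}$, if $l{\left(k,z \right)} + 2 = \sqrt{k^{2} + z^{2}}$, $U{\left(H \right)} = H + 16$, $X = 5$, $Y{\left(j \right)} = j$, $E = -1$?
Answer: $\frac{11}{54} \approx 0.2037$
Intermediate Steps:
$R{\left(P,c \right)} = -1$
$U{\left(H \right)} = 16 + H$
$l{\left(k,z \right)} = -2 + \sqrt{k^{2} + z^{2}}$
$\frac{U{\left(-27 \right)}}{\left(R{\left(7,Y{\left(0 \right)} \right)} - 17\right) l{\left(0,X \right)}} = \frac{16 - 27}{\left(-1 - 17\right) \left(-2 + \sqrt{0^{2} + 5^{2}}\right)} = - \frac{11}{\left(-18\right) \left(-2 + \sqrt{0 + 25}\right)} = - \frac{11}{\left(-18\right) \left(-2 + \sqrt{25}\right)} = - \frac{11}{\left(-18\right) \left(-2 + 5\right)} = - \frac{11}{\left(-18\right) 3} = - \frac{11}{-54} = \left(-11\right) \left(- \frac{1}{54}\right) = \frac{11}{54}$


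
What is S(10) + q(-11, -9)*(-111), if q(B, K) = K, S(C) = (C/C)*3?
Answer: 1002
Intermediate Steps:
S(C) = 3 (S(C) = 1*3 = 3)
S(10) + q(-11, -9)*(-111) = 3 - 9*(-111) = 3 + 999 = 1002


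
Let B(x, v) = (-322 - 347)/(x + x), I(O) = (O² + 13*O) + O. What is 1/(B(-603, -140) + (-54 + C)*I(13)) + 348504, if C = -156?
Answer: 10326590678886/29631197 ≈ 3.4850e+5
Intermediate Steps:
I(O) = O² + 14*O
B(x, v) = -669/(2*x) (B(x, v) = -669*1/(2*x) = -669/(2*x))
1/(B(-603, -140) + (-54 + C)*I(13)) + 348504 = 1/(-669/2/(-603) + (-54 - 156)*(13*(14 + 13))) + 348504 = 1/(-669/2*(-1/603) - 2730*27) + 348504 = 1/(223/402 - 210*351) + 348504 = 1/(223/402 - 73710) + 348504 = 1/(-29631197/402) + 348504 = -402/29631197 + 348504 = 10326590678886/29631197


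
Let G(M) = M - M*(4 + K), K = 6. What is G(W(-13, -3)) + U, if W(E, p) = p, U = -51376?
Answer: -51349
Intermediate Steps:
G(M) = -9*M (G(M) = M - M*(4 + 6) = M - M*10 = M - 10*M = -9*M)
G(W(-13, -3)) + U = -9*(-3) - 51376 = 27 - 51376 = -51349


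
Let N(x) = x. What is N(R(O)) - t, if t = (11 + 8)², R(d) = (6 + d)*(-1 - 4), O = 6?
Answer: -421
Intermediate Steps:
R(d) = -30 - 5*d (R(d) = (6 + d)*(-5) = -30 - 5*d)
t = 361 (t = 19² = 361)
N(R(O)) - t = (-30 - 5*6) - 1*361 = (-30 - 30) - 361 = -60 - 361 = -421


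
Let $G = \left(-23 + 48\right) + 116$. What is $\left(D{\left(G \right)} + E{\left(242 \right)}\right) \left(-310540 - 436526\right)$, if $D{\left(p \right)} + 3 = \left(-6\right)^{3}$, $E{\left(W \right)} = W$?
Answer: $-17182518$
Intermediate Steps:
$G = 141$ ($G = 25 + 116 = 141$)
$D{\left(p \right)} = -219$ ($D{\left(p \right)} = -3 + \left(-6\right)^{3} = -3 - 216 = -219$)
$\left(D{\left(G \right)} + E{\left(242 \right)}\right) \left(-310540 - 436526\right) = \left(-219 + 242\right) \left(-310540 - 436526\right) = 23 \left(-747066\right) = -17182518$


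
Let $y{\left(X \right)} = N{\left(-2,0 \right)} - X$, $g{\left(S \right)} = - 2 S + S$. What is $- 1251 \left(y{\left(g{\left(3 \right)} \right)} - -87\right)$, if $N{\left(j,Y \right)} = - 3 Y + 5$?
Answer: $-118845$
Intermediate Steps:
$N{\left(j,Y \right)} = 5 - 3 Y$
$g{\left(S \right)} = - S$
$y{\left(X \right)} = 5 - X$ ($y{\left(X \right)} = \left(5 - 0\right) - X = \left(5 + 0\right) - X = 5 - X$)
$- 1251 \left(y{\left(g{\left(3 \right)} \right)} - -87\right) = - 1251 \left(\left(5 - \left(-1\right) 3\right) - -87\right) = - 1251 \left(\left(5 - -3\right) + \left(-1 + 88\right)\right) = - 1251 \left(\left(5 + 3\right) + 87\right) = - 1251 \left(8 + 87\right) = \left(-1251\right) 95 = -118845$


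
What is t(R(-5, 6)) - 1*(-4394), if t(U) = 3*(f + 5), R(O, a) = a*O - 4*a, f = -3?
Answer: 4400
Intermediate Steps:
R(O, a) = -4*a + O*a (R(O, a) = O*a - 4*a = -4*a + O*a)
t(U) = 6 (t(U) = 3*(-3 + 5) = 3*2 = 6)
t(R(-5, 6)) - 1*(-4394) = 6 - 1*(-4394) = 6 + 4394 = 4400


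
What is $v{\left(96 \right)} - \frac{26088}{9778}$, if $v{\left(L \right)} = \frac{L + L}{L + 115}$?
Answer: $- \frac{1813596}{1031579} \approx -1.7581$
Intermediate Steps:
$v{\left(L \right)} = \frac{2 L}{115 + L}$
$v{\left(96 \right)} - \frac{26088}{9778} = 2 \cdot 96 \frac{1}{115 + 96} - \frac{26088}{9778} = 2 \cdot 96 \cdot \frac{1}{211} - 26088 \cdot \frac{1}{9778} = 2 \cdot 96 \cdot \frac{1}{211} - \frac{13044}{4889} = \frac{192}{211} - \frac{13044}{4889} = - \frac{1813596}{1031579}$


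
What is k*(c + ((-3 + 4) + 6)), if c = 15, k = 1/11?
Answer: 2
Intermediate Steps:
k = 1/11 ≈ 0.090909
k*(c + ((-3 + 4) + 6)) = (15 + ((-3 + 4) + 6))/11 = (15 + (1 + 6))/11 = (15 + 7)/11 = (1/11)*22 = 2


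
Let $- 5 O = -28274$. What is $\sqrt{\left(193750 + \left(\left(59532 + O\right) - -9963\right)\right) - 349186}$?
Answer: $\frac{i \sqrt{2007155}}{5} \approx 283.35 i$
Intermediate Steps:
$O = \frac{28274}{5}$ ($O = \left(- \frac{1}{5}\right) \left(-28274\right) = \frac{28274}{5} \approx 5654.8$)
$\sqrt{\left(193750 + \left(\left(59532 + O\right) - -9963\right)\right) - 349186} = \sqrt{\left(193750 + \left(\left(59532 + \frac{28274}{5}\right) - -9963\right)\right) - 349186} = \sqrt{\left(193750 + \left(\frac{325934}{5} + 9963\right)\right) - 349186} = \sqrt{\left(193750 + \frac{375749}{5}\right) - 349186} = \sqrt{\frac{1344499}{5} - 349186} = \sqrt{- \frac{401431}{5}} = \frac{i \sqrt{2007155}}{5}$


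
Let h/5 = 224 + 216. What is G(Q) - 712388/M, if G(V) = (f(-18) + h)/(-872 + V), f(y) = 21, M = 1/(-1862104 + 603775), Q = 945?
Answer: 65438549016817/73 ≈ 8.9642e+11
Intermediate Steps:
M = -1/1258329 (M = 1/(-1258329) = -1/1258329 ≈ -7.9470e-7)
h = 2200 (h = 5*(224 + 216) = 5*440 = 2200)
G(V) = 2221/(-872 + V) (G(V) = (21 + 2200)/(-872 + V) = 2221/(-872 + V))
G(Q) - 712388/M = 2221/(-872 + 945) - 712388/(-1/1258329) = 2221/73 - 712388*(-1258329) = 2221*(1/73) - 1*(-896418479652) = 2221/73 + 896418479652 = 65438549016817/73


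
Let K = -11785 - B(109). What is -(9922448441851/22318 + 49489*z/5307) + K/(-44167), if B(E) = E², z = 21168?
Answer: -26744800794745571645/60128865466 ≈ -4.4479e+8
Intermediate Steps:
K = -23666 (K = -11785 - 1*109² = -11785 - 1*11881 = -11785 - 11881 = -23666)
-(9922448441851/22318 + 49489*z/5307) + K/(-44167) = -49489/(1/((15465/22318 + 21168/5307) + 8983)) - 23666/(-44167) = -49489/(1/((15465*(1/22318) + 21168*(1/5307)) + 8983)) - 23666*(-1/44167) = -49489/(1/((15465/22318 + 7056/1769) + 8983)) + 23666/44167 = -49489/(1/(184833393/39480542 + 8983)) + 23666/44167 = -49489/(1/(354838542179/39480542)) + 23666/44167 = -49489/39480542/354838542179 + 23666/44167 = -49489*354838542179/39480542 + 23666/44167 = -17560604613896531/39480542 + 23666/44167 = -26744800794745571645/60128865466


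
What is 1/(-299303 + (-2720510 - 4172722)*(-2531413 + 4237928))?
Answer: -1/11763404105783 ≈ -8.5009e-14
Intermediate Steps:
1/(-299303 + (-2720510 - 4172722)*(-2531413 + 4237928)) = 1/(-299303 - 6893232*1706515) = 1/(-299303 - 11763403806480) = 1/(-11763404105783) = -1/11763404105783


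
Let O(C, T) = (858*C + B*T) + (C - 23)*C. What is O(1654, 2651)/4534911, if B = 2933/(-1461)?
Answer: 6006878183/6625504971 ≈ 0.90663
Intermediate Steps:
B = -2933/1461 (B = 2933*(-1/1461) = -2933/1461 ≈ -2.0075)
O(C, T) = 858*C - 2933*T/1461 + C*(-23 + C) (O(C, T) = (858*C - 2933*T/1461) + (C - 23)*C = (858*C - 2933*T/1461) + (-23 + C)*C = (858*C - 2933*T/1461) + C*(-23 + C) = 858*C - 2933*T/1461 + C*(-23 + C))
O(1654, 2651)/4534911 = (1654**2 + 835*1654 - 2933/1461*2651)/4534911 = (2735716 + 1381090 - 7775383/1461)*(1/4534911) = (6006878183/1461)*(1/4534911) = 6006878183/6625504971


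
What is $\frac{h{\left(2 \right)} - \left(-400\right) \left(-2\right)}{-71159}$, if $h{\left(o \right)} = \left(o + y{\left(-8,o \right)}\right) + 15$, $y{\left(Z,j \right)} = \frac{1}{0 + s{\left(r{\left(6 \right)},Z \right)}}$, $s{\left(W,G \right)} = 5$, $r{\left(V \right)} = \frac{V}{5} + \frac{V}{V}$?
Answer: $\frac{3914}{355795} \approx 0.011001$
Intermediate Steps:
$r{\left(V \right)} = 1 + \frac{V}{5}$ ($r{\left(V \right)} = V \frac{1}{5} + 1 = \frac{V}{5} + 1 = 1 + \frac{V}{5}$)
$y{\left(Z,j \right)} = \frac{1}{5}$ ($y{\left(Z,j \right)} = \frac{1}{0 + 5} = \frac{1}{5}$)
$h{\left(o \right)} = \frac{76}{5} + o$ ($h{\left(o \right)} = \left(o + \frac{1}{5}\right) + 15 = \left(\frac{1}{5} + o\right) + 15 = \frac{76}{5} + o$)
$\frac{h{\left(2 \right)} - \left(-400\right) \left(-2\right)}{-71159} = \frac{\left(\frac{76}{5} + 2\right) - \left(-400\right) \left(-2\right)}{-71159} = \left(\frac{86}{5} - 800\right) \left(- \frac{1}{71159}\right) = \left(- \frac{3914}{5}\right) \left(- \frac{1}{71159}\right) = \frac{3914}{355795}$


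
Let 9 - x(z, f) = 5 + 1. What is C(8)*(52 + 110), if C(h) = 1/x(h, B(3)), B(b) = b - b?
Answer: 54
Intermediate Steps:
B(b) = 0
x(z, f) = 3 (x(z, f) = 9 - (5 + 1) = 9 - 1*6 = 9 - 6 = 3)
C(h) = ⅓ (C(h) = 1/3 = ⅓)
C(8)*(52 + 110) = (52 + 110)/3 = (⅓)*162 = 54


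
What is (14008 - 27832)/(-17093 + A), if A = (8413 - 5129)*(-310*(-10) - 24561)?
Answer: 4608/23498339 ≈ 0.00019610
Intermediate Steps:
A = -70477924 (A = 3284*(3100 - 24561) = 3284*(-21461) = -70477924)
(14008 - 27832)/(-17093 + A) = (14008 - 27832)/(-17093 - 70477924) = -13824/(-70495017) = -13824*(-1/70495017) = 4608/23498339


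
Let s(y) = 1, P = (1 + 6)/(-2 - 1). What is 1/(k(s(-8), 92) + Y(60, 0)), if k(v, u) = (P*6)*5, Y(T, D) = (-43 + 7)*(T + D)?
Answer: -1/2230 ≈ -0.00044843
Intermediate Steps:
Y(T, D) = -36*D - 36*T (Y(T, D) = -36*(D + T) = -36*D - 36*T)
P = -7/3 (P = 7/(-3) = 7*(-1/3) = -7/3 ≈ -2.3333)
k(v, u) = -70 (k(v, u) = -7/3*6*5 = -14*5 = -70)
1/(k(s(-8), 92) + Y(60, 0)) = 1/(-70 + (-36*0 - 36*60)) = 1/(-70 + (0 - 2160)) = 1/(-70 - 2160) = 1/(-2230) = -1/2230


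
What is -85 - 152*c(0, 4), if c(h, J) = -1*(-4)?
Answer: -693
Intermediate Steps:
c(h, J) = 4
-85 - 152*c(0, 4) = -85 - 152*4 = -85 - 608 = -693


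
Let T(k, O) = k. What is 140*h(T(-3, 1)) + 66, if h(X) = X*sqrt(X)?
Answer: 66 - 420*I*sqrt(3) ≈ 66.0 - 727.46*I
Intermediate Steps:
h(X) = X**(3/2)
140*h(T(-3, 1)) + 66 = 140*(-3)**(3/2) + 66 = 140*(-3*I*sqrt(3)) + 66 = -420*I*sqrt(3) + 66 = 66 - 420*I*sqrt(3)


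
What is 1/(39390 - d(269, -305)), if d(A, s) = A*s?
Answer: 1/121435 ≈ 8.2349e-6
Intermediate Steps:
1/(39390 - d(269, -305)) = 1/(39390 - 269*(-305)) = 1/(39390 - 1*(-82045)) = 1/(39390 + 82045) = 1/121435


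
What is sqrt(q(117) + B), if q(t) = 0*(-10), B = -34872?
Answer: 2*I*sqrt(8718) ≈ 186.74*I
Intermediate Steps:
q(t) = 0
sqrt(q(117) + B) = sqrt(0 - 34872) = sqrt(-34872) = 2*I*sqrt(8718)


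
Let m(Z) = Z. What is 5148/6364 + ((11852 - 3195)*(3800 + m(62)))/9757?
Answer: 4836817423/1411217 ≈ 3427.4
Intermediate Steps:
5148/6364 + ((11852 - 3195)*(3800 + m(62)))/9757 = 5148/6364 + ((11852 - 3195)*(3800 + 62))/9757 = 5148*(1/6364) + (8657*3862)*(1/9757) = 1287/1591 + 33433334*(1/9757) = 1287/1591 + 3039394/887 = 4836817423/1411217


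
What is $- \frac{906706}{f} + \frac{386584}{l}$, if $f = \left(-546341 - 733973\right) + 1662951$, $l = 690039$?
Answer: $- \frac{477741159526}{264034452843} \approx -1.8094$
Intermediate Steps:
$f = 382637$ ($f = -1280314 + 1662951 = 382637$)
$- \frac{906706}{f} + \frac{386584}{l} = - \frac{906706}{382637} + \frac{386584}{690039} = - \frac{477741159526}{264034452843}$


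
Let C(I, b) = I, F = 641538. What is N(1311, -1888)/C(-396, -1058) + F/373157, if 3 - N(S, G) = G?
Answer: -451590839/147770172 ≈ -3.0560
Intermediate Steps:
N(S, G) = 3 - G
N(1311, -1888)/C(-396, -1058) + F/373157 = (3 - 1*(-1888))/(-396) + 641538/373157 = (3 + 1888)*(-1/396) + 641538*(1/373157) = 1891*(-1/396) + 641538/373157 = -1891/396 + 641538/373157 = -451590839/147770172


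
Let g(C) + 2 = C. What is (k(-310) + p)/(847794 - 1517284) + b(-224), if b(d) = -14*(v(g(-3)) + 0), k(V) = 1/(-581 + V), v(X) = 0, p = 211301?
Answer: -18826919/59651559 ≈ -0.31561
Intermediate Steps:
g(C) = -2 + C
b(d) = 0 (b(d) = -14*(0 + 0) = -14*0 = 0)
(k(-310) + p)/(847794 - 1517284) + b(-224) = (1/(-581 - 310) + 211301)/(847794 - 1517284) + 0 = (1/(-891) + 211301)/(-669490) + 0 = (-1/891 + 211301)*(-1/669490) + 0 = (188269190/891)*(-1/669490) + 0 = -18826919/59651559 + 0 = -18826919/59651559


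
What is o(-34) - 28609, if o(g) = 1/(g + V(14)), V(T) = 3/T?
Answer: -13532071/473 ≈ -28609.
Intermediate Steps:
o(g) = 1/(3/14 + g) (o(g) = 1/(g + 3/14) = 1/(3/14 + g))
o(-34) - 28609 = 14/(3 + 14*(-34)) - 28609 = 14/(3 - 476) - 28609 = 14/(-473) - 28609 = 14*(-1/473) - 28609 = -14/473 - 28609 = -13532071/473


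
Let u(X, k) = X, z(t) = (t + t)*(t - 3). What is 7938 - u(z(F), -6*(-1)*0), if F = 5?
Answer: 7918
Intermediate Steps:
z(t) = 2*t*(-3 + t) (z(t) = (2*t)*(-3 + t) = 2*t*(-3 + t))
7938 - u(z(F), -6*(-1)*0) = 7938 - 2*5*(-3 + 5) = 7938 - 2*5*2 = 7938 - 1*20 = 7938 - 20 = 7918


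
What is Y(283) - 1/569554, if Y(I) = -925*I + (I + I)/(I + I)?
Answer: -149094428797/569554 ≈ -2.6177e+5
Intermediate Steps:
Y(I) = 1 - 925*I (Y(I) = -925*I + (2*I)/((2*I)) = -925*I + (2*I)*(1/(2*I)) = -925*I + 1 = 1 - 925*I)
Y(283) - 1/569554 = (1 - 925*283) - 1/569554 = (1 - 261775) - 1*1/569554 = -261774 - 1/569554 = -149094428797/569554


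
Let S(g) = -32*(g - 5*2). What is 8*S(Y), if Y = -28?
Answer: 9728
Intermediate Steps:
S(g) = 320 - 32*g (S(g) = -32*(g - 10) = -32*(-10 + g) = 320 - 32*g)
8*S(Y) = 8*(320 - 32*(-28)) = 8*(320 + 896) = 8*1216 = 9728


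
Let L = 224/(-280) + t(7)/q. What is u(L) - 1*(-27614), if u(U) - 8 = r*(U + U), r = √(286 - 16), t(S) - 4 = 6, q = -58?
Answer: 27622 - 846*√30/145 ≈ 27590.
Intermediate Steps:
t(S) = 10 (t(S) = 4 + 6 = 10)
r = 3*√30 (r = √270 = 3*√30 ≈ 16.432)
L = -141/145 (L = 224/(-280) + 10/(-58) = 224*(-1/280) + 10*(-1/58) = -⅘ - 5/29 = -141/145 ≈ -0.97241)
u(U) = 8 + 6*U*√30 (u(U) = 8 + (3*√30)*(U + U) = 8 + (3*√30)*(2*U) = 8 + 6*U*√30)
u(L) - 1*(-27614) = (8 + 6*(-141/145)*√30) - 1*(-27614) = (8 - 846*√30/145) + 27614 = 27622 - 846*√30/145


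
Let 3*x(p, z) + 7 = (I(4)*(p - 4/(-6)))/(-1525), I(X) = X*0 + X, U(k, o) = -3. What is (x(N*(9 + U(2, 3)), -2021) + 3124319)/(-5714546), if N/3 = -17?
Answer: -21440624957/39216071925 ≈ -0.54673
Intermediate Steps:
N = -51 (N = 3*(-17) = -51)
I(X) = X (I(X) = 0 + X = X)
x(p, z) = -32033/13725 - 4*p/4575 (x(p, z) = -7/3 + ((4*(p - 4/(-6)))/(-1525))/3 = -7/3 + ((4*(p - 4*(-⅙)))*(-1/1525))/3 = -7/3 + ((4*(p + ⅔))*(-1/1525))/3 = -7/3 + ((4*(⅔ + p))*(-1/1525))/3 = -7/3 + ((8/3 + 4*p)*(-1/1525))/3 = -7/3 + (-8/4575 - 4*p/1525)/3 = -7/3 + (-8/13725 - 4*p/4575) = -32033/13725 - 4*p/4575)
(x(N*(9 + U(2, 3)), -2021) + 3124319)/(-5714546) = ((-32033/13725 - (-68)*(9 - 3)/1525) + 3124319)/(-5714546) = ((-32033/13725 - (-68)*6/1525) + 3124319)*(-1/5714546) = ((-32033/13725 - 4/4575*(-306)) + 3124319)*(-1/5714546) = ((-32033/13725 + 408/1525) + 3124319)*(-1/5714546) = (-28361/13725 + 3124319)*(-1/5714546) = (42881249914/13725)*(-1/5714546) = -21440624957/39216071925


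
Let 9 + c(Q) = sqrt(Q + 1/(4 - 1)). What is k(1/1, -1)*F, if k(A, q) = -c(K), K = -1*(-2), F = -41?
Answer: -369 + 41*sqrt(21)/3 ≈ -306.37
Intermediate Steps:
K = 2
c(Q) = -9 + sqrt(1/3 + Q) (c(Q) = -9 + sqrt(Q + 1/(4 - 1)) = -9 + sqrt(Q + 1/3) = -9 + sqrt(1/3 + Q))
k(A, q) = 9 - sqrt(21)/3 (k(A, q) = -(-9 + sqrt(3 + 9*2)/3) = -(-9 + sqrt(3 + 18)/3) = -(-9 + sqrt(21)/3) = 9 - sqrt(21)/3)
k(1/1, -1)*F = (9 - sqrt(21)/3)*(-41) = -369 + 41*sqrt(21)/3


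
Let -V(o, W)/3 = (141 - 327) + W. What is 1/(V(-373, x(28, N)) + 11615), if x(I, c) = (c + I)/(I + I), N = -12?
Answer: 7/85205 ≈ 8.2155e-5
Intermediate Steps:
x(I, c) = (I + c)/(2*I) (x(I, c) = (I + c)/((2*I)) = (I + c)*(1/(2*I)) = (I + c)/(2*I))
V(o, W) = 558 - 3*W (V(o, W) = -3*((141 - 327) + W) = -3*(-186 + W) = 558 - 3*W)
1/(V(-373, x(28, N)) + 11615) = 1/((558 - 3*(28 - 12)/(2*28)) + 11615) = 1/((558 - 3*16/(2*28)) + 11615) = 1/((558 - 3*2/7) + 11615) = 1/((558 - 6/7) + 11615) = 1/(3900/7 + 11615) = 1/(85205/7) = 7/85205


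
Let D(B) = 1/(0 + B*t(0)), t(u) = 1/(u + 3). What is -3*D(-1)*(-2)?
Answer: -18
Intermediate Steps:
t(u) = 1/(3 + u)
D(B) = 3/B (D(B) = 1/(0 + B/(3 + 0)) = 1/(0 + B/3) = 1/(B/3) = 3/B)
-3*D(-1)*(-2) = -9/(-1)*(-2) = -9*(-1)*(-2) = -3*(-3)*(-2) = 9*(-2) = -18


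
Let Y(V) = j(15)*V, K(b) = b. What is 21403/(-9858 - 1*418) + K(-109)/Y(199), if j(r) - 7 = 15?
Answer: -47411209/22494164 ≈ -2.1077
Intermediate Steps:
j(r) = 22 (j(r) = 7 + 15 = 22)
Y(V) = 22*V
21403/(-9858 - 1*418) + K(-109)/Y(199) = 21403/(-9858 - 1*418) - 109/(22*199) = 21403/(-9858 - 418) - 109/4378 = 21403/(-10276) - 109*1/4378 = 21403*(-1/10276) - 109/4378 = -21403/10276 - 109/4378 = -47411209/22494164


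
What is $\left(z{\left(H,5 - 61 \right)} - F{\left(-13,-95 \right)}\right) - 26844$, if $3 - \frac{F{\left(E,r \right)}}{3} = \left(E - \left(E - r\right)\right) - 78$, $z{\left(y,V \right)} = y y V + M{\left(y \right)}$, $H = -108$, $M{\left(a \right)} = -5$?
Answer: $-680561$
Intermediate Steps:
$z{\left(y,V \right)} = -5 + V y^{2}$ ($z{\left(y,V \right)} = y y V - 5 = y^{2} V - 5 = V y^{2} - 5 = -5 + V y^{2}$)
$F{\left(E,r \right)} = 243 - 3 r$ ($F{\left(E,r \right)} = 9 - 3 \left(\left(E - \left(E - r\right)\right) - 78\right) = 9 - 3 \left(r - 78\right) = 9 - 3 \left(-78 + r\right) = 9 - \left(-234 + 3 r\right) = 243 - 3 r$)
$\left(z{\left(H,5 - 61 \right)} - F{\left(-13,-95 \right)}\right) - 26844 = \left(\left(-5 + \left(5 - 61\right) \left(-108\right)^{2}\right) - \left(243 - -285\right)\right) - 26844 = \left(\left(-5 + \left(5 - 61\right) 11664\right) - \left(243 + 285\right)\right) - 26844 = \left(\left(-5 - 653184\right) - 528\right) - 26844 = \left(-653189 - 528\right) - 26844 = -653717 - 26844 = -680561$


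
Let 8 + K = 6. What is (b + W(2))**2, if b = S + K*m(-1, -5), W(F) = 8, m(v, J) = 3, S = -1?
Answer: 1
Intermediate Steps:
K = -2 (K = -8 + 6 = -2)
b = -7 (b = -1 - 2*3 = -1 - 6 = -7)
(b + W(2))**2 = (-7 + 8)**2 = 1**2 = 1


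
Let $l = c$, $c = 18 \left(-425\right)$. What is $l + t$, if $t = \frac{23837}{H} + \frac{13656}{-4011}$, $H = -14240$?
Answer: $- \frac{145744122549}{19038880} \approx -7655.1$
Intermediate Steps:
$c = -7650$
$l = -7650$
$t = - \frac{96690549}{19038880}$ ($t = \frac{23837}{-14240} + \frac{13656}{-4011} = 23837 \left(- \frac{1}{14240}\right) + 13656 \left(- \frac{1}{4011}\right) = - \frac{23837}{14240} - \frac{4552}{1337} = - \frac{96690549}{19038880} \approx -5.0786$)
$l + t = -7650 - \frac{96690549}{19038880} = - \frac{145744122549}{19038880}$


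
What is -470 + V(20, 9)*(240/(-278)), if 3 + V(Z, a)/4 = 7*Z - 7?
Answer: -127730/139 ≈ -918.92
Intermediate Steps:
V(Z, a) = -40 + 28*Z (V(Z, a) = -12 + 4*(7*Z - 7) = -12 + 4*(-7 + 7*Z) = -12 + (-28 + 28*Z) = -40 + 28*Z)
-470 + V(20, 9)*(240/(-278)) = -470 + (-40 + 28*20)*(240/(-278)) = -470 + (-40 + 560)*(240*(-1/278)) = -470 + 520*(-120/139) = -470 - 62400/139 = -127730/139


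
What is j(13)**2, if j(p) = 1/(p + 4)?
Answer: 1/289 ≈ 0.0034602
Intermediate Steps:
j(p) = 1/(4 + p)
j(13)**2 = (1/(4 + 13))**2 = (1/17)**2 = 1/289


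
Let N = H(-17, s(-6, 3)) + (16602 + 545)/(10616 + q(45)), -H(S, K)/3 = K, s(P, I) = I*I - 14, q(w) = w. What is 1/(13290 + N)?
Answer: 10661/141861752 ≈ 7.5151e-5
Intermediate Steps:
s(P, I) = -14 + I² (s(P, I) = I² - 14 = -14 + I²)
H(S, K) = -3*K
N = 177062/10661 (N = -3*(-14 + 3²) + (16602 + 545)/(10616 + 45) = -3*(-14 + 9) + 17147/10661 = -3*(-5) + 17147*(1/10661) = 15 + 17147/10661 = 177062/10661 ≈ 16.608)
1/(13290 + N) = 1/(13290 + 177062/10661) = 1/(141861752/10661) = 10661/141861752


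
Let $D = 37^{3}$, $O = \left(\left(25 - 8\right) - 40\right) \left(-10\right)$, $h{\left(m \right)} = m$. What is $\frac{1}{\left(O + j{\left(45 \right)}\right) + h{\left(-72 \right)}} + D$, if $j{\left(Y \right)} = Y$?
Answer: $\frac{10282560}{203} \approx 50653.0$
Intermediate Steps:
$O = 230$ ($O = \left(17 - 40\right) \left(-10\right) = \left(-23\right) \left(-10\right) = 230$)
$D = 50653$
$\frac{1}{\left(O + j{\left(45 \right)}\right) + h{\left(-72 \right)}} + D = \frac{1}{\left(230 + 45\right) - 72} + 50653 = \frac{1}{275 - 72} + 50653 = \frac{1}{203} + 50653 = \frac{10282560}{203}$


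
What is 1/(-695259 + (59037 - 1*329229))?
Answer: -1/965451 ≈ -1.0358e-6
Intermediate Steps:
1/(-695259 + (59037 - 1*329229)) = 1/(-695259 + (59037 - 329229)) = 1/(-695259 - 270192) = 1/(-965451) = -1/965451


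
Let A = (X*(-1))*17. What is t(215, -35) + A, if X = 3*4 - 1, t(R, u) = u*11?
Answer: -572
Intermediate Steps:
t(R, u) = 11*u
X = 11 (X = 12 - 1 = 11)
A = -187 (A = (11*(-1))*17 = -11*17 = -187)
t(215, -35) + A = 11*(-35) - 187 = -385 - 187 = -572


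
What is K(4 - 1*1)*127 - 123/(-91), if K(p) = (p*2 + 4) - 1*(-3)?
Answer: 150364/91 ≈ 1652.4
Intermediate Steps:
K(p) = 7 + 2*p (K(p) = (2*p + 4) + 3 = (4 + 2*p) + 3 = 7 + 2*p)
K(4 - 1*1)*127 - 123/(-91) = (7 + 2*(4 - 1*1))*127 - 123/(-91) = (7 + 2*(4 - 1))*127 - 123*(-1/91) = (7 + 2*3)*127 + 123/91 = (7 + 6)*127 + 123/91 = 13*127 + 123/91 = 1651 + 123/91 = 150364/91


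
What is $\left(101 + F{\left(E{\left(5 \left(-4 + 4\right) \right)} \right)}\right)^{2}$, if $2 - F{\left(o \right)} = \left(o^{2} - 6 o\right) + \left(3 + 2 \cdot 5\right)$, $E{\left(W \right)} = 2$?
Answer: $9604$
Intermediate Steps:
$F{\left(o \right)} = -11 - o^{2} + 6 o$ ($F{\left(o \right)} = 2 - \left(\left(o^{2} - 6 o\right) + \left(3 + 2 \cdot 5\right)\right) = 2 - \left(\left(o^{2} - 6 o\right) + \left(3 + 10\right)\right) = 2 - \left(\left(o^{2} - 6 o\right) + 13\right) = 2 - \left(13 + o^{2} - 6 o\right) = -11 - o^{2} + 6 o$)
$\left(101 + F{\left(E{\left(5 \left(-4 + 4\right) \right)} \right)}\right)^{2} = \left(101 - 3\right)^{2} = 98^{2} = 9604$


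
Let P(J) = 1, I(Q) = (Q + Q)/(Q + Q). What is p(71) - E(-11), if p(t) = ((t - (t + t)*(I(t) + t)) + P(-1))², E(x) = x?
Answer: 103063115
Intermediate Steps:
I(Q) = 1 (I(Q) = (2*Q)/((2*Q)) = (2*Q)*(1/(2*Q)) = 1)
p(t) = (1 + t - 2*t*(1 + t))² (p(t) = ((t - (t + t)*(1 + t)) + 1)² = ((t - 2*t*(1 + t)) + 1)² = (1 + t - 2*t*(1 + t))²)
p(71) - E(-11) = (-1 + 71 + 2*71²)² - 1*(-11) = (-1 + 71 + 2*5041)² + 11 = (-1 + 71 + 10082)² + 11 = 10152² + 11 = 103063104 + 11 = 103063115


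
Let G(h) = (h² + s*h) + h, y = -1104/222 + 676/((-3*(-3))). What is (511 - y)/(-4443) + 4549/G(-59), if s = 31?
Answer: 240609940/87291621 ≈ 2.7564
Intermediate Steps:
y = 23356/333 (y = -1104*1/222 + 676/9 = -184/37 + 676*(⅑) = -184/37 + 676/9 = 23356/333 ≈ 70.138)
G(h) = h² + 32*h (G(h) = (h² + 31*h) + h = h² + 32*h)
(511 - y)/(-4443) + 4549/G(-59) = (511 - 1*23356/333)/(-4443) + 4549/((-59*(32 - 59))) = (511 - 23356/333)*(-1/4443) + 4549/((-59*(-27))) = (146807/333)*(-1/4443) + 4549/1593 = -146807/1479519 + 4549*(1/1593) = -146807/1479519 + 4549/1593 = 240609940/87291621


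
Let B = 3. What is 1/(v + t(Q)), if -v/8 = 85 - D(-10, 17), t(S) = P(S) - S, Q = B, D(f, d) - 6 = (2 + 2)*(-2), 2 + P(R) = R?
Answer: -1/698 ≈ -0.0014327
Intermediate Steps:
P(R) = -2 + R
D(f, d) = -2 (D(f, d) = 6 + (2 + 2)*(-2) = 6 + 4*(-2) = 6 - 8 = -2)
Q = 3
t(S) = -2 (t(S) = (-2 + S) - S = -2)
v = -696 (v = -8*(85 - 1*(-2)) = -8*(85 + 2) = -8*87 = -696)
1/(v + t(Q)) = 1/(-696 - 2) = 1/(-698) = -1/698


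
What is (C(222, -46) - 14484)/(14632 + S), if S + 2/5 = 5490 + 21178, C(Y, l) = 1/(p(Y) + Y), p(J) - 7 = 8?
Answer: -17163535/48940026 ≈ -0.35071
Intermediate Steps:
p(J) = 15 (p(J) = 7 + 8 = 15)
C(Y, l) = 1/(15 + Y)
S = 133338/5 (S = -⅖ + (5490 + 21178) = -⅖ + 26668 = 133338/5 ≈ 26668.)
(C(222, -46) - 14484)/(14632 + S) = (1/(15 + 222) - 14484)/(14632 + 133338/5) = (1/237 - 14484)/(206498/5) = (1/237 - 14484)*(5/206498) = -3432707/237*5/206498 = -17163535/48940026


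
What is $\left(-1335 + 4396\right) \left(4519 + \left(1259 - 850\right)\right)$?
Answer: $15084608$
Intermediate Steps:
$\left(-1335 + 4396\right) \left(4519 + \left(1259 - 850\right)\right) = 3061 \left(4519 + \left(1259 - 850\right)\right) = 3061 \left(4519 + 409\right) = 3061 \cdot 4928 = 15084608$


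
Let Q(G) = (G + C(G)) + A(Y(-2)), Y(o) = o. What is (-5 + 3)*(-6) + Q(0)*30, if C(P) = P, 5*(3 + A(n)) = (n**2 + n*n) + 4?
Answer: -6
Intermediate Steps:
A(n) = -11/5 + 2*n**2/5 (A(n) = -3 + ((n**2 + n*n) + 4)/5 = -3 + ((n**2 + n**2) + 4)/5 = -3 + (2*n**2 + 4)/5 = -3 + (4 + 2*n**2)/5 = -3 + (4/5 + 2*n**2/5) = -11/5 + 2*n**2/5)
Q(G) = -3/5 + 2*G (Q(G) = (G + G) + (-11/5 + (2/5)*(-2)**2) = 2*G + (-11/5 + (2/5)*4) = 2*G + (-11/5 + 8/5) = 2*G - 3/5 = -3/5 + 2*G)
(-5 + 3)*(-6) + Q(0)*30 = (-5 + 3)*(-6) + (-3/5 + 2*0)*30 = -2*(-6) + (-3/5 + 0)*30 = 12 - 3/5*30 = 12 - 18 = -6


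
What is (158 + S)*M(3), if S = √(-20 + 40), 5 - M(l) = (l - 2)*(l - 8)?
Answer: 1580 + 20*√5 ≈ 1624.7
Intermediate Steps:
M(l) = 5 - (-8 + l)*(-2 + l) (M(l) = 5 - (l - 2)*(l - 8) = 5 - (-2 + l)*(-8 + l) = 5 - (-8 + l)*(-2 + l))
S = 2*√5 (S = √20 = 2*√5 ≈ 4.4721)
(158 + S)*M(3) = (158 + 2*√5)*(-11 - 1*3² + 10*3) = (158 + 2*√5)*(-11 - 1*9 + 30) = (158 + 2*√5)*(-11 - 9 + 30) = (158 + 2*√5)*10 = 1580 + 20*√5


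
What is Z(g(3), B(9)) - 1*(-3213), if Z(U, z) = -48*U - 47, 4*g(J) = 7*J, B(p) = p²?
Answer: 2914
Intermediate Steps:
g(J) = 7*J/4 (g(J) = (7*J)/4 = 7*J/4)
Z(U, z) = -47 - 48*U
Z(g(3), B(9)) - 1*(-3213) = (-47 - 84*3) - 1*(-3213) = (-47 - 48*21/4) + 3213 = (-47 - 252) + 3213 = -299 + 3213 = 2914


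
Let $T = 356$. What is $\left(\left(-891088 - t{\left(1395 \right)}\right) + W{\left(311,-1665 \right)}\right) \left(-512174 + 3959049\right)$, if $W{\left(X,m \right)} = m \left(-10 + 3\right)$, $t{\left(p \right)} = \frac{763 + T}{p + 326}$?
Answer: $- \frac{5216863622300000}{1721} \approx -3.0313 \cdot 10^{12}$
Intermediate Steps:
$t{\left(p \right)} = \frac{1119}{326 + p}$ ($t{\left(p \right)} = \frac{763 + 356}{p + 326} = \frac{1119}{326 + p}$)
$W{\left(X,m \right)} = - 7 m$ ($W{\left(X,m \right)} = m \left(-7\right) = - 7 m$)
$\left(\left(-891088 - t{\left(1395 \right)}\right) + W{\left(311,-1665 \right)}\right) \left(-512174 + 3959049\right) = \left(\left(-891088 - \frac{1119}{326 + 1395}\right) - -11655\right) \left(-512174 + 3959049\right) = \left(\left(-891088 - \frac{1119}{1721}\right) + 11655\right) 3446875 = \left(- \frac{1533563567}{1721} + 11655\right) 3446875 = \left(- \frac{1513505312}{1721}\right) 3446875 = - \frac{5216863622300000}{1721}$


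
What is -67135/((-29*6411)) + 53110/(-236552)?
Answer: 103564835/758267436 ≈ 0.13658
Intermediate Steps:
-67135/((-29*6411)) + 53110/(-236552) = -67135/(-185919) + 53110*(-1/236552) = -67135*(-1/185919) - 26555/118276 = 2315/6411 - 26555/118276 = 103564835/758267436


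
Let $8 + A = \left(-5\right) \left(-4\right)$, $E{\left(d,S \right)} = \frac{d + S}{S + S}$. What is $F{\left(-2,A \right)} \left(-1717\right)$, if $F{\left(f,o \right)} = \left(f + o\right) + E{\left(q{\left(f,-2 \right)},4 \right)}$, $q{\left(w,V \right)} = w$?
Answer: $- \frac{70397}{4} \approx -17599.0$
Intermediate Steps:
$E{\left(d,S \right)} = \frac{S + d}{2 S}$
$A = 12$ ($A = -8 - -20 = -8 + 20 = 12$)
$F{\left(f,o \right)} = \frac{1}{2} + o + \frac{9 f}{8}$ ($F{\left(f,o \right)} = \left(f + o\right) + \frac{4 + f}{2 \cdot 4} = \left(f + o\right) + \frac{1}{2} \cdot \frac{1}{4} \left(4 + f\right) = \left(f + o\right) + \left(\frac{1}{2} + \frac{f}{8}\right) = \frac{1}{2} + o + \frac{9 f}{8}$)
$F{\left(-2,A \right)} \left(-1717\right) = \left(\frac{1}{2} + 12 + \frac{9}{8} \left(-2\right)\right) \left(-1717\right) = \left(\frac{1}{2} + 12 - \frac{9}{4}\right) \left(-1717\right) = \frac{41}{4} \left(-1717\right) = - \frac{70397}{4}$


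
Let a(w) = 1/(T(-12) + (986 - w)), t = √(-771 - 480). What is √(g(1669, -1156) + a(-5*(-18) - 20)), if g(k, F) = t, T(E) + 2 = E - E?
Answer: √(914 + 2506188*I*√139)/914 ≈ 4.2054 + 4.2053*I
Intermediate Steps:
T(E) = -2 (T(E) = -2 + (E - E) = -2 + 0 = -2)
t = 3*I*√139 (t = √(-1251) = 3*I*√139 ≈ 35.37*I)
g(k, F) = 3*I*√139
a(w) = 1/(984 - w) (a(w) = 1/(-2 + (986 - w)) = 1/(984 - w))
√(g(1669, -1156) + a(-5*(-18) - 20)) = √(3*I*√139 - 1/(-984 + (-5*(-18) - 20))) = √(3*I*√139 - 1/(-984 + (90 - 20))) = √(3*I*√139 - 1/(-984 + 70)) = √(3*I*√139 - 1/(-914)) = √(3*I*√139 - 1*(-1/914)) = √(3*I*√139 + 1/914) = √(1/914 + 3*I*√139)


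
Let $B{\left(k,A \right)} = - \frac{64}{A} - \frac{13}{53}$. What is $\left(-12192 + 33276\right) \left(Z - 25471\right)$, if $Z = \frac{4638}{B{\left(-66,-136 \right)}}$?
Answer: $- \frac{2987226300}{29} \approx -1.0301 \cdot 10^{8}$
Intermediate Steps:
$B{\left(k,A \right)} = - \frac{13}{53} - \frac{64}{A}$ ($B{\left(k,A \right)} = - \frac{64}{A} - \frac{13}{53} = - \frac{13}{53} - \frac{64}{A}$)
$Z = \frac{4178838}{203}$ ($Z = \frac{4638}{- \frac{13}{53} - \frac{64}{-136}} = \frac{4638}{- \frac{13}{53} - - \frac{8}{17}} = \frac{4638}{- \frac{13}{53} + \frac{8}{17}} = \frac{4638}{\frac{203}{901}} = 4638 \cdot \frac{901}{203} = \frac{4178838}{203} \approx 20585.0$)
$\left(-12192 + 33276\right) \left(Z - 25471\right) = \left(-12192 + 33276\right) \left(\frac{4178838}{203} - 25471\right) = 21084 \left(\frac{4178838}{203} - 25471\right) = 21084 \left(- \frac{991775}{203}\right) = - \frac{2987226300}{29}$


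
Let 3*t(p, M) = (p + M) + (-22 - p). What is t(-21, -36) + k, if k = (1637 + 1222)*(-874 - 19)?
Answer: -7659319/3 ≈ -2.5531e+6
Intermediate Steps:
t(p, M) = -22/3 + M/3 (t(p, M) = ((p + M) + (-22 - p))/3 = ((M + p) + (-22 - p))/3 = (-22 + M)/3 = -22/3 + M/3)
k = -2553087 (k = 2859*(-893) = -2553087)
t(-21, -36) + k = (-22/3 + (⅓)*(-36)) - 2553087 = (-22/3 - 12) - 2553087 = -58/3 - 2553087 = -7659319/3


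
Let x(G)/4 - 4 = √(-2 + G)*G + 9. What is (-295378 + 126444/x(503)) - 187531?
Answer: -61212260713003/126757340 + 15900333*√501/126757340 ≈ -4.8291e+5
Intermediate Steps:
x(G) = 52 + 4*G*√(-2 + G) (x(G) = 16 + 4*(√(-2 + G)*G + 9) = 16 + 4*(G*√(-2 + G) + 9) = 16 + 4*(9 + G*√(-2 + G)) = 16 + (36 + 4*G*√(-2 + G)) = 52 + 4*G*√(-2 + G))
(-295378 + 126444/x(503)) - 187531 = (-295378 + 126444/(52 + 4*503*√(-2 + 503))) - 187531 = (-295378 + 126444/(52 + 4*503*√501)) - 187531 = (-295378 + 126444/(52 + 2012*√501)) - 187531 = -482909 + 126444/(52 + 2012*√501)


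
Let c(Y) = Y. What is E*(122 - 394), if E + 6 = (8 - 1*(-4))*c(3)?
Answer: -8160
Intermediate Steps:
E = 30 (E = -6 + (8 - 1*(-4))*3 = -6 + (8 + 4)*3 = -6 + 12*3 = -6 + 36 = 30)
E*(122 - 394) = 30*(122 - 394) = 30*(-272) = -8160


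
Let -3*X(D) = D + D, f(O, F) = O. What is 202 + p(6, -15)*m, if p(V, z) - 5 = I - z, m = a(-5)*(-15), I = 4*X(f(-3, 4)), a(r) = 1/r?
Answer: 286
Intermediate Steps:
X(D) = -2*D/3 (X(D) = -(D + D)/3 = -2*D/3)
I = 8 (I = 4*(-⅔*(-3)) = 4*2 = 8)
m = 3 (m = -15/(-5) = -⅕*(-15) = 3)
p(V, z) = 13 - z (p(V, z) = 5 + (8 - z) = 13 - z)
202 + p(6, -15)*m = 202 + (13 - 1*(-15))*3 = 202 + (13 + 15)*3 = 202 + 28*3 = 202 + 84 = 286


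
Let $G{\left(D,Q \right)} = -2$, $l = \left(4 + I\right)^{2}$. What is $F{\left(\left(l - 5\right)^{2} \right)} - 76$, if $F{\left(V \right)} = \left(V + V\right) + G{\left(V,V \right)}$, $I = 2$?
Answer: $1844$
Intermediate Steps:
$l = 36$ ($l = \left(4 + 2\right)^{2} = 6^{2} = 36$)
$F{\left(V \right)} = -2 + 2 V$ ($F{\left(V \right)} = \left(V + V\right) - 2 = 2 V - 2 = -2 + 2 V$)
$F{\left(\left(l - 5\right)^{2} \right)} - 76 = \left(-2 + 2 \left(36 - 5\right)^{2}\right) - 76 = \left(-2 + 2 \cdot 31^{2}\right) - 76 = \left(-2 + 2 \cdot 961\right) - 76 = \left(-2 + 1922\right) - 76 = 1920 - 76 = 1844$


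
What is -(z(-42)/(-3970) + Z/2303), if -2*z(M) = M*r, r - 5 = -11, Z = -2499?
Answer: 98274/93295 ≈ 1.0534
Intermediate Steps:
r = -6 (r = 5 - 11 = -6)
z(M) = 3*M (z(M) = -M*(-6)/2 = -(-3)*M = 3*M)
-(z(-42)/(-3970) + Z/2303) = -((3*(-42))/(-3970) - 2499/2303) = -(-126*(-1/3970) - 2499*1/2303) = -(63/1985 - 51/47) = -1*(-98274/93295) = 98274/93295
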